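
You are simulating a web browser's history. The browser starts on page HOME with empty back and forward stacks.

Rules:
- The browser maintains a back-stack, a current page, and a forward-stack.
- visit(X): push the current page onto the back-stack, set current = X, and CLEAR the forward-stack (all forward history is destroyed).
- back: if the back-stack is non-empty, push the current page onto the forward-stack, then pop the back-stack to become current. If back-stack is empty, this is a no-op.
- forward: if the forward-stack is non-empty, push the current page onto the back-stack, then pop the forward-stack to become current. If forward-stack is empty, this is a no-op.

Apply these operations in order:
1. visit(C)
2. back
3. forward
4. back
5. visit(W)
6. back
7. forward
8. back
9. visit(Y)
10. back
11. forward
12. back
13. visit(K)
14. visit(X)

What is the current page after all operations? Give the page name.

After 1 (visit(C)): cur=C back=1 fwd=0
After 2 (back): cur=HOME back=0 fwd=1
After 3 (forward): cur=C back=1 fwd=0
After 4 (back): cur=HOME back=0 fwd=1
After 5 (visit(W)): cur=W back=1 fwd=0
After 6 (back): cur=HOME back=0 fwd=1
After 7 (forward): cur=W back=1 fwd=0
After 8 (back): cur=HOME back=0 fwd=1
After 9 (visit(Y)): cur=Y back=1 fwd=0
After 10 (back): cur=HOME back=0 fwd=1
After 11 (forward): cur=Y back=1 fwd=0
After 12 (back): cur=HOME back=0 fwd=1
After 13 (visit(K)): cur=K back=1 fwd=0
After 14 (visit(X)): cur=X back=2 fwd=0

Answer: X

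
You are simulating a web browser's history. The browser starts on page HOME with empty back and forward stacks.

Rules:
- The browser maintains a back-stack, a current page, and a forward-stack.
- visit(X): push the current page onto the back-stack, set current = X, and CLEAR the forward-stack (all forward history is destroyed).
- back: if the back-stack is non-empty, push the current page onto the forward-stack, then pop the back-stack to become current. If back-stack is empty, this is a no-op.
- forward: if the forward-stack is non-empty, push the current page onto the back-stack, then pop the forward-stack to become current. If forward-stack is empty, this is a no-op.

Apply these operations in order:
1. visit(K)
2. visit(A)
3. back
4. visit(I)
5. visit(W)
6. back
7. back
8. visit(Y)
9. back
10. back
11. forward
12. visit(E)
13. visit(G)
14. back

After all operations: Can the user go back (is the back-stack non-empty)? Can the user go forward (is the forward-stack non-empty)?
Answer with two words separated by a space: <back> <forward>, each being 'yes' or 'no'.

Answer: yes yes

Derivation:
After 1 (visit(K)): cur=K back=1 fwd=0
After 2 (visit(A)): cur=A back=2 fwd=0
After 3 (back): cur=K back=1 fwd=1
After 4 (visit(I)): cur=I back=2 fwd=0
After 5 (visit(W)): cur=W back=3 fwd=0
After 6 (back): cur=I back=2 fwd=1
After 7 (back): cur=K back=1 fwd=2
After 8 (visit(Y)): cur=Y back=2 fwd=0
After 9 (back): cur=K back=1 fwd=1
After 10 (back): cur=HOME back=0 fwd=2
After 11 (forward): cur=K back=1 fwd=1
After 12 (visit(E)): cur=E back=2 fwd=0
After 13 (visit(G)): cur=G back=3 fwd=0
After 14 (back): cur=E back=2 fwd=1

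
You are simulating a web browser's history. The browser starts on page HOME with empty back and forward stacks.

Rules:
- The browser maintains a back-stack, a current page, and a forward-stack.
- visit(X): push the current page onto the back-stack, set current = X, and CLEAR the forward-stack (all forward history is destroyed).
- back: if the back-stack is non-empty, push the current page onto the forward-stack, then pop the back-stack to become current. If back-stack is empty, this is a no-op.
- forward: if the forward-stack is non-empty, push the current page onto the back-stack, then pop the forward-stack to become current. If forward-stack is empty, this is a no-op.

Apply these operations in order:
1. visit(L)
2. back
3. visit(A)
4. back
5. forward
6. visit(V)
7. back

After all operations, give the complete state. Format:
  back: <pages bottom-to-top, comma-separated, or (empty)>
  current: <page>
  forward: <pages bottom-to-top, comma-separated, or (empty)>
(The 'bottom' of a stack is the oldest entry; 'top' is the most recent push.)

After 1 (visit(L)): cur=L back=1 fwd=0
After 2 (back): cur=HOME back=0 fwd=1
After 3 (visit(A)): cur=A back=1 fwd=0
After 4 (back): cur=HOME back=0 fwd=1
After 5 (forward): cur=A back=1 fwd=0
After 6 (visit(V)): cur=V back=2 fwd=0
After 7 (back): cur=A back=1 fwd=1

Answer: back: HOME
current: A
forward: V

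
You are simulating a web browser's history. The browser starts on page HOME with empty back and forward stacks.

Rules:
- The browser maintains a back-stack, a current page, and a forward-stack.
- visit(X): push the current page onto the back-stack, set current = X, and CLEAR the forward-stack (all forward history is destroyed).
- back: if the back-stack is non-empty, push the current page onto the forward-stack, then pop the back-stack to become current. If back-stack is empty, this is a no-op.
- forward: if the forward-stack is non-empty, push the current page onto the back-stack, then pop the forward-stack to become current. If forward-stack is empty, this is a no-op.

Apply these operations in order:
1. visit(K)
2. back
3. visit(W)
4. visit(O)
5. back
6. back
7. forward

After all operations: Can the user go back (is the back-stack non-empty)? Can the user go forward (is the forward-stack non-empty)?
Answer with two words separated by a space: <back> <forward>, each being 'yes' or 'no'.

After 1 (visit(K)): cur=K back=1 fwd=0
After 2 (back): cur=HOME back=0 fwd=1
After 3 (visit(W)): cur=W back=1 fwd=0
After 4 (visit(O)): cur=O back=2 fwd=0
After 5 (back): cur=W back=1 fwd=1
After 6 (back): cur=HOME back=0 fwd=2
After 7 (forward): cur=W back=1 fwd=1

Answer: yes yes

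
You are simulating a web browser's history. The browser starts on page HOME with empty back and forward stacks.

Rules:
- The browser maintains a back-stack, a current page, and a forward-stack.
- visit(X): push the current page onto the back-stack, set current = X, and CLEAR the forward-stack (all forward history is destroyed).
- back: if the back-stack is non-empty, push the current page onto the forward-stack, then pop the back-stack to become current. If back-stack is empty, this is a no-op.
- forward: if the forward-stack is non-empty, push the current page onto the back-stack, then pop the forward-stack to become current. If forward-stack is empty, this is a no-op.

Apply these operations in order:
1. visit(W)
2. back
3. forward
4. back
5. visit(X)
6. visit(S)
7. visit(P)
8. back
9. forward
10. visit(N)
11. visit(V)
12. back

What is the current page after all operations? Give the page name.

After 1 (visit(W)): cur=W back=1 fwd=0
After 2 (back): cur=HOME back=0 fwd=1
After 3 (forward): cur=W back=1 fwd=0
After 4 (back): cur=HOME back=0 fwd=1
After 5 (visit(X)): cur=X back=1 fwd=0
After 6 (visit(S)): cur=S back=2 fwd=0
After 7 (visit(P)): cur=P back=3 fwd=0
After 8 (back): cur=S back=2 fwd=1
After 9 (forward): cur=P back=3 fwd=0
After 10 (visit(N)): cur=N back=4 fwd=0
After 11 (visit(V)): cur=V back=5 fwd=0
After 12 (back): cur=N back=4 fwd=1

Answer: N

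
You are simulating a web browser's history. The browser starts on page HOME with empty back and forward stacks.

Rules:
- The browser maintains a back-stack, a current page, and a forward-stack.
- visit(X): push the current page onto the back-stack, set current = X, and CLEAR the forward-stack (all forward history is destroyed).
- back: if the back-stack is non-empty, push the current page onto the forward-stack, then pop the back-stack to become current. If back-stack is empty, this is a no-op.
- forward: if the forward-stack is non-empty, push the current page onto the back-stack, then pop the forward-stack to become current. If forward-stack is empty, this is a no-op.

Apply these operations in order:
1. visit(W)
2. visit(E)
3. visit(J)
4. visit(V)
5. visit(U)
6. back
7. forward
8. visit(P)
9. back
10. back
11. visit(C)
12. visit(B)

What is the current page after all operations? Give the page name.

Answer: B

Derivation:
After 1 (visit(W)): cur=W back=1 fwd=0
After 2 (visit(E)): cur=E back=2 fwd=0
After 3 (visit(J)): cur=J back=3 fwd=0
After 4 (visit(V)): cur=V back=4 fwd=0
After 5 (visit(U)): cur=U back=5 fwd=0
After 6 (back): cur=V back=4 fwd=1
After 7 (forward): cur=U back=5 fwd=0
After 8 (visit(P)): cur=P back=6 fwd=0
After 9 (back): cur=U back=5 fwd=1
After 10 (back): cur=V back=4 fwd=2
After 11 (visit(C)): cur=C back=5 fwd=0
After 12 (visit(B)): cur=B back=6 fwd=0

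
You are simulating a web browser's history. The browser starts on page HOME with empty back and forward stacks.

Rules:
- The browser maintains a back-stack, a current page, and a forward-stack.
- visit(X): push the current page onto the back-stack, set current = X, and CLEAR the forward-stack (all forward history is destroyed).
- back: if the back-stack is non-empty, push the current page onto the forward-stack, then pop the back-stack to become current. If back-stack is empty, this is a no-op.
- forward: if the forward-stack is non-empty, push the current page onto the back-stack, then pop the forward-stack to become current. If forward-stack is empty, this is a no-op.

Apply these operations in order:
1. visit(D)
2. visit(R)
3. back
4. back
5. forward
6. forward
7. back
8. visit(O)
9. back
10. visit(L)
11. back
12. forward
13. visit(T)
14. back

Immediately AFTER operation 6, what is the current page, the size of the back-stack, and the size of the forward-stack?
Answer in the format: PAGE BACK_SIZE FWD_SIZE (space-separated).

After 1 (visit(D)): cur=D back=1 fwd=0
After 2 (visit(R)): cur=R back=2 fwd=0
After 3 (back): cur=D back=1 fwd=1
After 4 (back): cur=HOME back=0 fwd=2
After 5 (forward): cur=D back=1 fwd=1
After 6 (forward): cur=R back=2 fwd=0

R 2 0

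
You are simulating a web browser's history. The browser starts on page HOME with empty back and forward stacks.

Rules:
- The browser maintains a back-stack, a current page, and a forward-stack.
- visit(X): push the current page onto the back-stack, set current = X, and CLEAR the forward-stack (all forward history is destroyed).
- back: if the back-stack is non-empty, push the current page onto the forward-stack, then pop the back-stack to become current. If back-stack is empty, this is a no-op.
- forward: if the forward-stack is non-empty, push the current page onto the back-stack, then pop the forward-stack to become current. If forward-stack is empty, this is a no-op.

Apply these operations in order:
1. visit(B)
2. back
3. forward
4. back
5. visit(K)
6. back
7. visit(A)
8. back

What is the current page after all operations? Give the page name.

After 1 (visit(B)): cur=B back=1 fwd=0
After 2 (back): cur=HOME back=0 fwd=1
After 3 (forward): cur=B back=1 fwd=0
After 4 (back): cur=HOME back=0 fwd=1
After 5 (visit(K)): cur=K back=1 fwd=0
After 6 (back): cur=HOME back=0 fwd=1
After 7 (visit(A)): cur=A back=1 fwd=0
After 8 (back): cur=HOME back=0 fwd=1

Answer: HOME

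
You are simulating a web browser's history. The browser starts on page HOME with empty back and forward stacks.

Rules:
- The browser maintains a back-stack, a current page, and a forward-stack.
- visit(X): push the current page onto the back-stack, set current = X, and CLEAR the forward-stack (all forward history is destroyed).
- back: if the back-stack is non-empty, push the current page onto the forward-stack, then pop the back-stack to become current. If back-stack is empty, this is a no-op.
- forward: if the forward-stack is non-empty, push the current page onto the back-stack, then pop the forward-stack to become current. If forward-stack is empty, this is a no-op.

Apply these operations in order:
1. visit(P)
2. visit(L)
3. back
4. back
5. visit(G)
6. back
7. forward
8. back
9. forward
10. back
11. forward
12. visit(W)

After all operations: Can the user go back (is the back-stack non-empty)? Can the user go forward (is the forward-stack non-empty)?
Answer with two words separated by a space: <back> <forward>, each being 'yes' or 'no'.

Answer: yes no

Derivation:
After 1 (visit(P)): cur=P back=1 fwd=0
After 2 (visit(L)): cur=L back=2 fwd=0
After 3 (back): cur=P back=1 fwd=1
After 4 (back): cur=HOME back=0 fwd=2
After 5 (visit(G)): cur=G back=1 fwd=0
After 6 (back): cur=HOME back=0 fwd=1
After 7 (forward): cur=G back=1 fwd=0
After 8 (back): cur=HOME back=0 fwd=1
After 9 (forward): cur=G back=1 fwd=0
After 10 (back): cur=HOME back=0 fwd=1
After 11 (forward): cur=G back=1 fwd=0
After 12 (visit(W)): cur=W back=2 fwd=0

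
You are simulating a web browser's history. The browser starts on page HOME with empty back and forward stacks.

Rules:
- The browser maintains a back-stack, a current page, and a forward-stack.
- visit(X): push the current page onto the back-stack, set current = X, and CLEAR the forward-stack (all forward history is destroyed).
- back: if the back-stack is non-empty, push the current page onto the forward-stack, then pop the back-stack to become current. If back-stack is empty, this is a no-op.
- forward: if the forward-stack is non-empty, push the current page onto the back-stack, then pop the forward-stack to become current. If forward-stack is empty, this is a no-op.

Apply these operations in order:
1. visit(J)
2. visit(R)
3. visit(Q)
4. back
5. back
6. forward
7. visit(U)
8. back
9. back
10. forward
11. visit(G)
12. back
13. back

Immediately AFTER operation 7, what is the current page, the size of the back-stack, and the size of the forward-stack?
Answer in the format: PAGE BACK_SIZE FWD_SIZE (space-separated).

After 1 (visit(J)): cur=J back=1 fwd=0
After 2 (visit(R)): cur=R back=2 fwd=0
After 3 (visit(Q)): cur=Q back=3 fwd=0
After 4 (back): cur=R back=2 fwd=1
After 5 (back): cur=J back=1 fwd=2
After 6 (forward): cur=R back=2 fwd=1
After 7 (visit(U)): cur=U back=3 fwd=0

U 3 0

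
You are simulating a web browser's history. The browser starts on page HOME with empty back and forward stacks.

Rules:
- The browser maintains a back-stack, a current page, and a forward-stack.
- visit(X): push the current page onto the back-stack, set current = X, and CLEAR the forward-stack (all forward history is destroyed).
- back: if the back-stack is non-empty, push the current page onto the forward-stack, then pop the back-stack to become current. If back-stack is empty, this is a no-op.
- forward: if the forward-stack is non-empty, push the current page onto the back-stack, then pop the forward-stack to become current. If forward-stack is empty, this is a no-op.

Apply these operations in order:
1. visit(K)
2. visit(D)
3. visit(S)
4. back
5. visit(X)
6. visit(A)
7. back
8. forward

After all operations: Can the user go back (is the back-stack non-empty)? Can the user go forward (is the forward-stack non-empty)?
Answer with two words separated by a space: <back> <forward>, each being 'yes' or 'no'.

Answer: yes no

Derivation:
After 1 (visit(K)): cur=K back=1 fwd=0
After 2 (visit(D)): cur=D back=2 fwd=0
After 3 (visit(S)): cur=S back=3 fwd=0
After 4 (back): cur=D back=2 fwd=1
After 5 (visit(X)): cur=X back=3 fwd=0
After 6 (visit(A)): cur=A back=4 fwd=0
After 7 (back): cur=X back=3 fwd=1
After 8 (forward): cur=A back=4 fwd=0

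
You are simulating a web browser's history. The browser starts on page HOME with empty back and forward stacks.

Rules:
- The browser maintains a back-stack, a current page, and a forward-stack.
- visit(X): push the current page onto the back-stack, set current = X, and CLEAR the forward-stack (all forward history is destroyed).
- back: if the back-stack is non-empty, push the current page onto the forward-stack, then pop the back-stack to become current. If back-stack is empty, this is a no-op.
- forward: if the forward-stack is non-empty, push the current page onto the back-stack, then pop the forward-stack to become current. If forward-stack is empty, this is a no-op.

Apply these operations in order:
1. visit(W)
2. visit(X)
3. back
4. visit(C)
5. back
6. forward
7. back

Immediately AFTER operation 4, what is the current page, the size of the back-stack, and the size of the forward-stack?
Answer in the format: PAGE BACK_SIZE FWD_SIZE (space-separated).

After 1 (visit(W)): cur=W back=1 fwd=0
After 2 (visit(X)): cur=X back=2 fwd=0
After 3 (back): cur=W back=1 fwd=1
After 4 (visit(C)): cur=C back=2 fwd=0

C 2 0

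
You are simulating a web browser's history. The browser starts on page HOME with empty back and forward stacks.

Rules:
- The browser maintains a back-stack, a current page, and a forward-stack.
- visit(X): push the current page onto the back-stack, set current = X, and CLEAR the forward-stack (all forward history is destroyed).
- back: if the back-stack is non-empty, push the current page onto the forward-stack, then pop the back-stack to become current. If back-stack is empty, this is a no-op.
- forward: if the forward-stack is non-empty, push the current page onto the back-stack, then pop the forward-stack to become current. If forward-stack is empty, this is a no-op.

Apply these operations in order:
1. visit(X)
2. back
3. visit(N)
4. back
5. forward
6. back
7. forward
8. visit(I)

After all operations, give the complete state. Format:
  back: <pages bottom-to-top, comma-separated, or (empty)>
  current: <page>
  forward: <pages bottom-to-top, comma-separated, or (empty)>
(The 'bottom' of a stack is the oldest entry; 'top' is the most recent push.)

Answer: back: HOME,N
current: I
forward: (empty)

Derivation:
After 1 (visit(X)): cur=X back=1 fwd=0
After 2 (back): cur=HOME back=0 fwd=1
After 3 (visit(N)): cur=N back=1 fwd=0
After 4 (back): cur=HOME back=0 fwd=1
After 5 (forward): cur=N back=1 fwd=0
After 6 (back): cur=HOME back=0 fwd=1
After 7 (forward): cur=N back=1 fwd=0
After 8 (visit(I)): cur=I back=2 fwd=0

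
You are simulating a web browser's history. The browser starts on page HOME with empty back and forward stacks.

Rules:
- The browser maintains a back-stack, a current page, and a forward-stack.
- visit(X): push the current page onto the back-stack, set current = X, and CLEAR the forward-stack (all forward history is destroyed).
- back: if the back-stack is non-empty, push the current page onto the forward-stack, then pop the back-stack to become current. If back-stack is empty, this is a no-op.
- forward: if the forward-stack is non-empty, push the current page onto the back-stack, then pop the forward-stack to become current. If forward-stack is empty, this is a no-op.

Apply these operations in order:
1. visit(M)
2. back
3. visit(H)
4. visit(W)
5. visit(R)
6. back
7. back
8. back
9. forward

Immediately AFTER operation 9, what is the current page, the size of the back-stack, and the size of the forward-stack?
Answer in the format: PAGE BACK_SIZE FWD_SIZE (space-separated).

After 1 (visit(M)): cur=M back=1 fwd=0
After 2 (back): cur=HOME back=0 fwd=1
After 3 (visit(H)): cur=H back=1 fwd=0
After 4 (visit(W)): cur=W back=2 fwd=0
After 5 (visit(R)): cur=R back=3 fwd=0
After 6 (back): cur=W back=2 fwd=1
After 7 (back): cur=H back=1 fwd=2
After 8 (back): cur=HOME back=0 fwd=3
After 9 (forward): cur=H back=1 fwd=2

H 1 2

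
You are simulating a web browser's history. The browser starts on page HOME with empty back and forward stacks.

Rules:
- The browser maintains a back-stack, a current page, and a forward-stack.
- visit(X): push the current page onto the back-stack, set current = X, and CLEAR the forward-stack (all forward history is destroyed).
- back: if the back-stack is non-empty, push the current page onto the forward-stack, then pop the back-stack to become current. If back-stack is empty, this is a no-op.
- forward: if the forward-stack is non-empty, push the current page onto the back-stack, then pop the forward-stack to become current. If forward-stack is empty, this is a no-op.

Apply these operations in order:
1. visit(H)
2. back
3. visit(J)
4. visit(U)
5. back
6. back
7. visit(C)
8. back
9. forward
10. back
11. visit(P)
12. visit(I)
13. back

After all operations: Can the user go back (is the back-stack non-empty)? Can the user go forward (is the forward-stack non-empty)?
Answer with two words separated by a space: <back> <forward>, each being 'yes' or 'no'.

After 1 (visit(H)): cur=H back=1 fwd=0
After 2 (back): cur=HOME back=0 fwd=1
After 3 (visit(J)): cur=J back=1 fwd=0
After 4 (visit(U)): cur=U back=2 fwd=0
After 5 (back): cur=J back=1 fwd=1
After 6 (back): cur=HOME back=0 fwd=2
After 7 (visit(C)): cur=C back=1 fwd=0
After 8 (back): cur=HOME back=0 fwd=1
After 9 (forward): cur=C back=1 fwd=0
After 10 (back): cur=HOME back=0 fwd=1
After 11 (visit(P)): cur=P back=1 fwd=0
After 12 (visit(I)): cur=I back=2 fwd=0
After 13 (back): cur=P back=1 fwd=1

Answer: yes yes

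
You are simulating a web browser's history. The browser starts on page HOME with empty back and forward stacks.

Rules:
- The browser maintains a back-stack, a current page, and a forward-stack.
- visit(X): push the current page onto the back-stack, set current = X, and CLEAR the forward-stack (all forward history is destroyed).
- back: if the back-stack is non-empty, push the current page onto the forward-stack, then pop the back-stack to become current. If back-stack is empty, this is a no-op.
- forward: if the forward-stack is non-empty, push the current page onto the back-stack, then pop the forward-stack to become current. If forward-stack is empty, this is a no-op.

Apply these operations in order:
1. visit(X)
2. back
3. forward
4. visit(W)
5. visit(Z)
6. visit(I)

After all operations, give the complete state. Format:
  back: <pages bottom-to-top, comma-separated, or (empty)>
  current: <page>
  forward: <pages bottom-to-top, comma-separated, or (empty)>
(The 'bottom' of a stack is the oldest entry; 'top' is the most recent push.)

After 1 (visit(X)): cur=X back=1 fwd=0
After 2 (back): cur=HOME back=0 fwd=1
After 3 (forward): cur=X back=1 fwd=0
After 4 (visit(W)): cur=W back=2 fwd=0
After 5 (visit(Z)): cur=Z back=3 fwd=0
After 6 (visit(I)): cur=I back=4 fwd=0

Answer: back: HOME,X,W,Z
current: I
forward: (empty)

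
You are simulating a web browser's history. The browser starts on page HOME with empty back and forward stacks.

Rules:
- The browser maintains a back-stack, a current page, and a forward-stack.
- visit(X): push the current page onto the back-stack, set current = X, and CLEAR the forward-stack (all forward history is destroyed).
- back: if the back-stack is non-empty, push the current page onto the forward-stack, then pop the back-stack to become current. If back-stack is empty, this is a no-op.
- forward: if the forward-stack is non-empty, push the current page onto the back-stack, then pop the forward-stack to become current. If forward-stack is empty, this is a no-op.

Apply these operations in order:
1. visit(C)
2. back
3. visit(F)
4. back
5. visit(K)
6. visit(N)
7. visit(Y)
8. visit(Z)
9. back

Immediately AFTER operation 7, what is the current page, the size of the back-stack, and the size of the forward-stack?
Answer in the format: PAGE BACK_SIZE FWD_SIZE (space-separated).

After 1 (visit(C)): cur=C back=1 fwd=0
After 2 (back): cur=HOME back=0 fwd=1
After 3 (visit(F)): cur=F back=1 fwd=0
After 4 (back): cur=HOME back=0 fwd=1
After 5 (visit(K)): cur=K back=1 fwd=0
After 6 (visit(N)): cur=N back=2 fwd=0
After 7 (visit(Y)): cur=Y back=3 fwd=0

Y 3 0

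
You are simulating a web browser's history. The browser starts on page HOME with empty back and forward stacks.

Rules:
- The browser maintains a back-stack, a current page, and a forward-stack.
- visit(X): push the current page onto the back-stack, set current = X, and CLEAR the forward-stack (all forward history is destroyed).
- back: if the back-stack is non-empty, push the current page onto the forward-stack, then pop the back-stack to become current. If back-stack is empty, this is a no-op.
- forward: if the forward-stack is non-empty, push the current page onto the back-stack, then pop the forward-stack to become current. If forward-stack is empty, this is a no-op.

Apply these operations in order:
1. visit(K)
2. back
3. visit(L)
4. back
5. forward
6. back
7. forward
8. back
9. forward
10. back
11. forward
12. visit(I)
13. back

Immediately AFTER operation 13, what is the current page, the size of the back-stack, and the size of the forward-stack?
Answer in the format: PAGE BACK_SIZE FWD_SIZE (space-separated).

After 1 (visit(K)): cur=K back=1 fwd=0
After 2 (back): cur=HOME back=0 fwd=1
After 3 (visit(L)): cur=L back=1 fwd=0
After 4 (back): cur=HOME back=0 fwd=1
After 5 (forward): cur=L back=1 fwd=0
After 6 (back): cur=HOME back=0 fwd=1
After 7 (forward): cur=L back=1 fwd=0
After 8 (back): cur=HOME back=0 fwd=1
After 9 (forward): cur=L back=1 fwd=0
After 10 (back): cur=HOME back=0 fwd=1
After 11 (forward): cur=L back=1 fwd=0
After 12 (visit(I)): cur=I back=2 fwd=0
After 13 (back): cur=L back=1 fwd=1

L 1 1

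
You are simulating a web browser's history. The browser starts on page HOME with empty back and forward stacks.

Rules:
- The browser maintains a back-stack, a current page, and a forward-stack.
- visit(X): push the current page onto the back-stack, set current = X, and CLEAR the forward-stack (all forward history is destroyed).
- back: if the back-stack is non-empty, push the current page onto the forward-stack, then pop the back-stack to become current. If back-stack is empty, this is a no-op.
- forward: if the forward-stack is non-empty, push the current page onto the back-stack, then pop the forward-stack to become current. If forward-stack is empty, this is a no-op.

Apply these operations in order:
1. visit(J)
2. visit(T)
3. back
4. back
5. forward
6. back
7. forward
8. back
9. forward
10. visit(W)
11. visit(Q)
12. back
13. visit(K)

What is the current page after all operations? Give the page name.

Answer: K

Derivation:
After 1 (visit(J)): cur=J back=1 fwd=0
After 2 (visit(T)): cur=T back=2 fwd=0
After 3 (back): cur=J back=1 fwd=1
After 4 (back): cur=HOME back=0 fwd=2
After 5 (forward): cur=J back=1 fwd=1
After 6 (back): cur=HOME back=0 fwd=2
After 7 (forward): cur=J back=1 fwd=1
After 8 (back): cur=HOME back=0 fwd=2
After 9 (forward): cur=J back=1 fwd=1
After 10 (visit(W)): cur=W back=2 fwd=0
After 11 (visit(Q)): cur=Q back=3 fwd=0
After 12 (back): cur=W back=2 fwd=1
After 13 (visit(K)): cur=K back=3 fwd=0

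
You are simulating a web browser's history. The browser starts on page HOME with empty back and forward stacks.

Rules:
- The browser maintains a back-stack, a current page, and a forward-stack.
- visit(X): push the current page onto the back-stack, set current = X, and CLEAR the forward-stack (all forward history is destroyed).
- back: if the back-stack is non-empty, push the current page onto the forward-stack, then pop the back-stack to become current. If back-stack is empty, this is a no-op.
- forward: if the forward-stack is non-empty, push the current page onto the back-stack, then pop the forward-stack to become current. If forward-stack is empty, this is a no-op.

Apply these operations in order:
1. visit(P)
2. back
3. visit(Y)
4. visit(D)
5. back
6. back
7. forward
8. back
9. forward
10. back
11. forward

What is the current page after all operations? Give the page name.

Answer: Y

Derivation:
After 1 (visit(P)): cur=P back=1 fwd=0
After 2 (back): cur=HOME back=0 fwd=1
After 3 (visit(Y)): cur=Y back=1 fwd=0
After 4 (visit(D)): cur=D back=2 fwd=0
After 5 (back): cur=Y back=1 fwd=1
After 6 (back): cur=HOME back=0 fwd=2
After 7 (forward): cur=Y back=1 fwd=1
After 8 (back): cur=HOME back=0 fwd=2
After 9 (forward): cur=Y back=1 fwd=1
After 10 (back): cur=HOME back=0 fwd=2
After 11 (forward): cur=Y back=1 fwd=1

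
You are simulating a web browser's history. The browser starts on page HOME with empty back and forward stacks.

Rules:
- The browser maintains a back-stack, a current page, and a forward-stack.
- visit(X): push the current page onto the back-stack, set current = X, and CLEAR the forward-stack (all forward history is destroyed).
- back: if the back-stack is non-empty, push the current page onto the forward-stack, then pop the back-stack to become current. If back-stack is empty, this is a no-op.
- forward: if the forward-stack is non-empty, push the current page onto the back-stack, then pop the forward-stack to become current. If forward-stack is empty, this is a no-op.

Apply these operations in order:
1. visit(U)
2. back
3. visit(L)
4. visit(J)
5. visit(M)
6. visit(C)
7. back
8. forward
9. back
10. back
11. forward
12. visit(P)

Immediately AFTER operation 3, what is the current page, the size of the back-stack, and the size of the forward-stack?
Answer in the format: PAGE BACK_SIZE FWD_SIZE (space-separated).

After 1 (visit(U)): cur=U back=1 fwd=0
After 2 (back): cur=HOME back=0 fwd=1
After 3 (visit(L)): cur=L back=1 fwd=0

L 1 0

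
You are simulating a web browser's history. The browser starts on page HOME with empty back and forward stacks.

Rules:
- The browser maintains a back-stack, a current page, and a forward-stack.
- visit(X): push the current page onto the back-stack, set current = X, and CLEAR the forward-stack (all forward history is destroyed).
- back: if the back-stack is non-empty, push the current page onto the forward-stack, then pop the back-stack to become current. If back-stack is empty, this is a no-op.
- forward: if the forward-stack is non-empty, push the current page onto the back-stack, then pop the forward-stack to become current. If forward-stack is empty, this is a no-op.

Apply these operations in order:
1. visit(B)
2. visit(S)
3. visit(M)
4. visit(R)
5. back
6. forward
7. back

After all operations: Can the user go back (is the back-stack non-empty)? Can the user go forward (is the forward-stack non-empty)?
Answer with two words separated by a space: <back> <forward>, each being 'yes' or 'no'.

After 1 (visit(B)): cur=B back=1 fwd=0
After 2 (visit(S)): cur=S back=2 fwd=0
After 3 (visit(M)): cur=M back=3 fwd=0
After 4 (visit(R)): cur=R back=4 fwd=0
After 5 (back): cur=M back=3 fwd=1
After 6 (forward): cur=R back=4 fwd=0
After 7 (back): cur=M back=3 fwd=1

Answer: yes yes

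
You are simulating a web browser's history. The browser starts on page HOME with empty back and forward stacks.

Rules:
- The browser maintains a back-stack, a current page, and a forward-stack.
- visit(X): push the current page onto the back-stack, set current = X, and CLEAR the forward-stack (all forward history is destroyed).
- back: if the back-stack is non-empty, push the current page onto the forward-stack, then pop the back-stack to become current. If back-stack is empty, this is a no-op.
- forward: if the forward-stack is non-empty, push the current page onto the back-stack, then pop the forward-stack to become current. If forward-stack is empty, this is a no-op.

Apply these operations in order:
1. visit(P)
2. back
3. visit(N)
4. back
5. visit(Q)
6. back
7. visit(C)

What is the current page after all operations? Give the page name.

Answer: C

Derivation:
After 1 (visit(P)): cur=P back=1 fwd=0
After 2 (back): cur=HOME back=0 fwd=1
After 3 (visit(N)): cur=N back=1 fwd=0
After 4 (back): cur=HOME back=0 fwd=1
After 5 (visit(Q)): cur=Q back=1 fwd=0
After 6 (back): cur=HOME back=0 fwd=1
After 7 (visit(C)): cur=C back=1 fwd=0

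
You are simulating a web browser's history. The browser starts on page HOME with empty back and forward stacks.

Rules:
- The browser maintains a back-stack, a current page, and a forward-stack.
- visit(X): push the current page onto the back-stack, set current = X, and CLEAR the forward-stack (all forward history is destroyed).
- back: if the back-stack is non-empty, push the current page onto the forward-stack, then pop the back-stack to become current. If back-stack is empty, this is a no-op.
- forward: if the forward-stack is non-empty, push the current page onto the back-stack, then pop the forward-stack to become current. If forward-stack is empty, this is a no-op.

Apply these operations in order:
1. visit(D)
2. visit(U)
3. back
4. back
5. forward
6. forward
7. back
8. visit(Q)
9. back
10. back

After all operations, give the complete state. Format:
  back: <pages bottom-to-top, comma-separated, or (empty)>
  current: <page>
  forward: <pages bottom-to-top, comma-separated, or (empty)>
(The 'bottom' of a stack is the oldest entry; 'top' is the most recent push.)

Answer: back: (empty)
current: HOME
forward: Q,D

Derivation:
After 1 (visit(D)): cur=D back=1 fwd=0
After 2 (visit(U)): cur=U back=2 fwd=0
After 3 (back): cur=D back=1 fwd=1
After 4 (back): cur=HOME back=0 fwd=2
After 5 (forward): cur=D back=1 fwd=1
After 6 (forward): cur=U back=2 fwd=0
After 7 (back): cur=D back=1 fwd=1
After 8 (visit(Q)): cur=Q back=2 fwd=0
After 9 (back): cur=D back=1 fwd=1
After 10 (back): cur=HOME back=0 fwd=2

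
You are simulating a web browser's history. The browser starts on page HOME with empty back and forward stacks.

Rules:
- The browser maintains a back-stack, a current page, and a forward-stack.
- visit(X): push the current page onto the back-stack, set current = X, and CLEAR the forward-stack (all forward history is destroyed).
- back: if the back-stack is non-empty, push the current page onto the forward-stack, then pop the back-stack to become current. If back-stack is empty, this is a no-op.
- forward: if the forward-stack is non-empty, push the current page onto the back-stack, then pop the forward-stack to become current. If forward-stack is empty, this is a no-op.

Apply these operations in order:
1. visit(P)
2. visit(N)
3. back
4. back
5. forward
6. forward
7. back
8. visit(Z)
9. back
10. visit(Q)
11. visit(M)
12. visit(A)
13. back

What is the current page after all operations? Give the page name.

Answer: M

Derivation:
After 1 (visit(P)): cur=P back=1 fwd=0
After 2 (visit(N)): cur=N back=2 fwd=0
After 3 (back): cur=P back=1 fwd=1
After 4 (back): cur=HOME back=0 fwd=2
After 5 (forward): cur=P back=1 fwd=1
After 6 (forward): cur=N back=2 fwd=0
After 7 (back): cur=P back=1 fwd=1
After 8 (visit(Z)): cur=Z back=2 fwd=0
After 9 (back): cur=P back=1 fwd=1
After 10 (visit(Q)): cur=Q back=2 fwd=0
After 11 (visit(M)): cur=M back=3 fwd=0
After 12 (visit(A)): cur=A back=4 fwd=0
After 13 (back): cur=M back=3 fwd=1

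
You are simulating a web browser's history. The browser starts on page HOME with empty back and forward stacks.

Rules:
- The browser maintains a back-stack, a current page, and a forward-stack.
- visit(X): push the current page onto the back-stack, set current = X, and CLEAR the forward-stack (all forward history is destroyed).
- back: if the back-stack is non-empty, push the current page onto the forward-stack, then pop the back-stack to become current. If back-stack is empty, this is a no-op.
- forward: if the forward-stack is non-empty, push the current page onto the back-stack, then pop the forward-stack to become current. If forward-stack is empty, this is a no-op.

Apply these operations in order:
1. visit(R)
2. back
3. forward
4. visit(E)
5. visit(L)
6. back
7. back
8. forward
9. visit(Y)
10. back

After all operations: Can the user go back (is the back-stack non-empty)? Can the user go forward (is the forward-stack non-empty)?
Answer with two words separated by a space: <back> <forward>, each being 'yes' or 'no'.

Answer: yes yes

Derivation:
After 1 (visit(R)): cur=R back=1 fwd=0
After 2 (back): cur=HOME back=0 fwd=1
After 3 (forward): cur=R back=1 fwd=0
After 4 (visit(E)): cur=E back=2 fwd=0
After 5 (visit(L)): cur=L back=3 fwd=0
After 6 (back): cur=E back=2 fwd=1
After 7 (back): cur=R back=1 fwd=2
After 8 (forward): cur=E back=2 fwd=1
After 9 (visit(Y)): cur=Y back=3 fwd=0
After 10 (back): cur=E back=2 fwd=1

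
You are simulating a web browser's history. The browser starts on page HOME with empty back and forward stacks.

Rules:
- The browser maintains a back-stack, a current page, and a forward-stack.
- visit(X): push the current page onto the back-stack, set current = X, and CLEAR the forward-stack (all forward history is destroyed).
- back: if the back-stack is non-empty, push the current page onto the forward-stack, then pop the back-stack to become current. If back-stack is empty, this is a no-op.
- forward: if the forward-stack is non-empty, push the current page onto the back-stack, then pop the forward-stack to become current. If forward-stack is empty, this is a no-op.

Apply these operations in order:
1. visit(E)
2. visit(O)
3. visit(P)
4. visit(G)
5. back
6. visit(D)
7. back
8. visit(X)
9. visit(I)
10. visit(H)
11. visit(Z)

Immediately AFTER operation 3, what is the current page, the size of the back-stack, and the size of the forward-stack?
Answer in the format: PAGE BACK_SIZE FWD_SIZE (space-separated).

After 1 (visit(E)): cur=E back=1 fwd=0
After 2 (visit(O)): cur=O back=2 fwd=0
After 3 (visit(P)): cur=P back=3 fwd=0

P 3 0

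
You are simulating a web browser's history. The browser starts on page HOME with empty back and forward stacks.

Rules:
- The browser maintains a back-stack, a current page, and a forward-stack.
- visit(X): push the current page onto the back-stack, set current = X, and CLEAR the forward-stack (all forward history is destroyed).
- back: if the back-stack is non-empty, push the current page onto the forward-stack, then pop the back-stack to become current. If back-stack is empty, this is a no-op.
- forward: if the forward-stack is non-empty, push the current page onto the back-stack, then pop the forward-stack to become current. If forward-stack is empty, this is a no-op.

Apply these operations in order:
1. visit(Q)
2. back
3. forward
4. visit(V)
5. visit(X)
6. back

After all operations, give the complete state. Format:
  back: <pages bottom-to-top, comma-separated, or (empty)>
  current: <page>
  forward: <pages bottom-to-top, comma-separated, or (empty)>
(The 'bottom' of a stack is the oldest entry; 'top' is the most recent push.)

Answer: back: HOME,Q
current: V
forward: X

Derivation:
After 1 (visit(Q)): cur=Q back=1 fwd=0
After 2 (back): cur=HOME back=0 fwd=1
After 3 (forward): cur=Q back=1 fwd=0
After 4 (visit(V)): cur=V back=2 fwd=0
After 5 (visit(X)): cur=X back=3 fwd=0
After 6 (back): cur=V back=2 fwd=1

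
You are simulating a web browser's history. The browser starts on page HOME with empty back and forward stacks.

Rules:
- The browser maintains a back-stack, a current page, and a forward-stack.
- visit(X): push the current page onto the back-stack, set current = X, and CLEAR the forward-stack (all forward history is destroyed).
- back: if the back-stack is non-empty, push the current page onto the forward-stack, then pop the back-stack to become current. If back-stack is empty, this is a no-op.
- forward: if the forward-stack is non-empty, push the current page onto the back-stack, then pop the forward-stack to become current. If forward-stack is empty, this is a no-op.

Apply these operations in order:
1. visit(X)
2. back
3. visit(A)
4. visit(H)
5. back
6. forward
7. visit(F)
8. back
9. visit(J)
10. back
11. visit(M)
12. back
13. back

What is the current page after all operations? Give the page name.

After 1 (visit(X)): cur=X back=1 fwd=0
After 2 (back): cur=HOME back=0 fwd=1
After 3 (visit(A)): cur=A back=1 fwd=0
After 4 (visit(H)): cur=H back=2 fwd=0
After 5 (back): cur=A back=1 fwd=1
After 6 (forward): cur=H back=2 fwd=0
After 7 (visit(F)): cur=F back=3 fwd=0
After 8 (back): cur=H back=2 fwd=1
After 9 (visit(J)): cur=J back=3 fwd=0
After 10 (back): cur=H back=2 fwd=1
After 11 (visit(M)): cur=M back=3 fwd=0
After 12 (back): cur=H back=2 fwd=1
After 13 (back): cur=A back=1 fwd=2

Answer: A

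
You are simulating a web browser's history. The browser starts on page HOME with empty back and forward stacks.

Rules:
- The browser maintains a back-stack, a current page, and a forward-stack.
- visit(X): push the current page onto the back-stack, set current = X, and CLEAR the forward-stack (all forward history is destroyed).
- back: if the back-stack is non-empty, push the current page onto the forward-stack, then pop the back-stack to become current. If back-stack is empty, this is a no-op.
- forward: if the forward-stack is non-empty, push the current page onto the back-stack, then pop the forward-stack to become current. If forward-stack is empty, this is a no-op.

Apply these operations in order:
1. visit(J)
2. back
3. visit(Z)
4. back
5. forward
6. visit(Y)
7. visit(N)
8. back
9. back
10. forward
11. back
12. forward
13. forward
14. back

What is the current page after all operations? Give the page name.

After 1 (visit(J)): cur=J back=1 fwd=0
After 2 (back): cur=HOME back=0 fwd=1
After 3 (visit(Z)): cur=Z back=1 fwd=0
After 4 (back): cur=HOME back=0 fwd=1
After 5 (forward): cur=Z back=1 fwd=0
After 6 (visit(Y)): cur=Y back=2 fwd=0
After 7 (visit(N)): cur=N back=3 fwd=0
After 8 (back): cur=Y back=2 fwd=1
After 9 (back): cur=Z back=1 fwd=2
After 10 (forward): cur=Y back=2 fwd=1
After 11 (back): cur=Z back=1 fwd=2
After 12 (forward): cur=Y back=2 fwd=1
After 13 (forward): cur=N back=3 fwd=0
After 14 (back): cur=Y back=2 fwd=1

Answer: Y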